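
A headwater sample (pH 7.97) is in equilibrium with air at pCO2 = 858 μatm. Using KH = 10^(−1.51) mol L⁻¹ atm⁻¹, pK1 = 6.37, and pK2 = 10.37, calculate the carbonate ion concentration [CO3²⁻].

[CO3²⁻] = 4.20 μmol/L

[CO2*] = KH · pCO2 = 10^(−1.51) × 858×10^-6 = 2.651×10^-5 mol/L
α₀ = 1/(1 + K1/[H⁺] + K1K2/[H⁺]²) = 1/(1 + 10^+1.60 + 10^-0.80) = 0.02441
DIC = [CO2*]/α₀ = 2.651×10^-5 / 0.02441 = 1.086 mmol/L
[CO3²⁻] = α₂·DIC; α₂ = 0.003868, so [CO3²⁻] = 0.003868 × 1.086 = 0.00420 mmol/L = 4.20 μmol/L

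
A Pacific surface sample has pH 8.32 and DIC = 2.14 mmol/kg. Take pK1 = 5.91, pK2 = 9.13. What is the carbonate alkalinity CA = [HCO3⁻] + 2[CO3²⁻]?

CA = [HCO3⁻] + 2[CO3²⁻] = (α₁ + 2α₂)·DIC
At pH 8.32: [H⁺]/K1 = 10^-2.41 = 0.0038905, K2/[H⁺] = 10^-0.81 = 0.15488
α₁ = 1/(1 + 0.0038905 + 0.15488) = 1/1.1588 = 0.8630; α₂ = α₁·K2/[H⁺] = 0.1337
α₁ + 2α₂ = 1.1303
CA = 1.1303 × 2.14 = 2.42 mmol/kg

CA = 2.42 mmol/kg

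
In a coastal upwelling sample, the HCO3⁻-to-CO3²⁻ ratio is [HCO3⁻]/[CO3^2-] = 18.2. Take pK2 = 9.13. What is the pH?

pH = 7.87

From K2 = [H⁺][CO3^2-]/[HCO3⁻]:  pH = pK2 − log₁₀([HCO3⁻]/[CO3^2-])
log₁₀(18.2) = +1.260
pH = 9.13 − (+1.260) = 7.87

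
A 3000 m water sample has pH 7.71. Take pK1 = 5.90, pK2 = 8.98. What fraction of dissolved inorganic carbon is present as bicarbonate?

α₁ = 0.935

α₁ = 1 / (1 + [H⁺]/K1 + K2/[H⁺]) = 1 / (1 + 10^-1.81 + 10^-1.27)
   = 1 / (1 + 0.015488 + 0.053703) = 1/1.0692 = 0.9353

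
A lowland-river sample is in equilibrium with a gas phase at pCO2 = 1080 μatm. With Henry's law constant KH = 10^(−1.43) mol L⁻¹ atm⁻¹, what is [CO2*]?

KH = 10^(−1.43) = 3.715×10^-2 mol L⁻¹ atm⁻¹
[CO2*] = KH · pCO2 = 3.715×10^-2 × 1080×10^-6 atm = 4.01×10^-5 mol/L

[CO2*] = 40.1 μmol/L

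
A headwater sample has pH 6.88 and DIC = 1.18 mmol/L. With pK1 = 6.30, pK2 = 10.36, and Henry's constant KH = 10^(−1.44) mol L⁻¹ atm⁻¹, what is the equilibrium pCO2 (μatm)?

α₀ = 1 / (1 + K1/[H⁺] + K1K2/[H⁺]²) = 1 / (1 + 10^+0.58 + 10^-2.90)
   = 1 / (1 + 3.8019 + 0.0012589) = 1/4.8032 = 0.2082
[CO2*] = α₀ × DIC = 0.2082 × 1.18 = 0.2457 mmol/L
pCO2 = [CO2*]/KH = 2.457×10^-4 / 3.631×10^-2 = 6770 μatm

pCO2 = 6770 μatm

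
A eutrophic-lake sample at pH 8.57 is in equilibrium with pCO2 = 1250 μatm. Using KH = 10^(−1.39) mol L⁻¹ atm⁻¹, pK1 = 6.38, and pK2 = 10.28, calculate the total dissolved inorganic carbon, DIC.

DIC = 8.09 mmol/L

[CO2*] = KH · pCO2 = 10^(−1.39) × 1250×10^-6 = 5.092×10^-5 mol/L
α₀ = 1/(1 + K1/[H⁺] + K1K2/[H⁺]²) = 1/(1 + 10^+2.19 + 10^+0.48) = 0.006293
DIC = [CO2*]/α₀ = 5.092×10^-5 / 0.006293 = 8.09 mmol/L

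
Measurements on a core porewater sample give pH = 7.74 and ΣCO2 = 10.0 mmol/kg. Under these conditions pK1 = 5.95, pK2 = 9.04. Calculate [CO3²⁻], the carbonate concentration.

α₂ = 1 / (1 + [H⁺]/K2 + [H⁺]²/(K1K2)) = 1 / (1 + 10^+1.30 + 10^-0.49)
   = 1 / (1 + 19.953 + 0.32359) = 1/21.276 = 0.04700
[CO3²⁻] = α₂ × DIC = 0.04700 × 10.0 = 0.470 mmol/kg

[CO3²⁻] = 0.470 mmol/kg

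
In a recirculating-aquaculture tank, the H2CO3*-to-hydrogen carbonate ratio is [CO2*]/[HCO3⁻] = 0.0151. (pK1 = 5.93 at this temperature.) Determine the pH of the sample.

pH = 7.75

From K1 = [H⁺][HCO3⁻]/[CO2*]:  pH = pK1 − log₁₀([CO2*]/[HCO3⁻])
log₁₀(0.0151) = -1.821
pH = 5.93 − (-1.821) = 7.75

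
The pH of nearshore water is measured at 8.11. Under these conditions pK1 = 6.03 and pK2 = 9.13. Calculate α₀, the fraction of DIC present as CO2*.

α₀ = 0.00754

α₀ = 1 / (1 + K1/[H⁺] + K1K2/[H⁺]²) = 1 / (1 + 10^+2.08 + 10^+1.06)
   = 1 / (1 + 120.23 + 11.482) = 1/132.71 = 0.007535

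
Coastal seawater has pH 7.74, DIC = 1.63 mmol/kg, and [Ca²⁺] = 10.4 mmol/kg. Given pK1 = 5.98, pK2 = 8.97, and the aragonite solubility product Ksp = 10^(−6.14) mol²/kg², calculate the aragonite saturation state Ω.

α₂ = 1 / (1 + [H⁺]/K2 + [H⁺]²/(K1K2)) = 1 / (1 + 10^+1.23 + 10^-0.53)
   = 1 / (1 + 16.982 + 0.29512) = 1/18.278 = 0.05471
[CO3²⁻] = α₂ × DIC = 0.05471 × 1.63 = 0.08918 mmol/kg
Ksp = 10^(−6.14) = 7.244×10^-7
Ω = [Ca²⁺][CO3²⁻]/Ksp = (10.4×10^-3)(8.918×10^-5) / 7.244×10^-7 = 1.28

Ω = 1.28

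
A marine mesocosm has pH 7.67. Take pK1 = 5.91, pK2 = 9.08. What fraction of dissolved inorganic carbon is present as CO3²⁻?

α₂ = 0.0368

α₂ = 1 / (1 + [H⁺]/K2 + [H⁺]²/(K1K2)) = 1 / (1 + 10^+1.41 + 10^-0.35)
   = 1 / (1 + 25.704 + 0.44668) = 1/27.151 = 0.03683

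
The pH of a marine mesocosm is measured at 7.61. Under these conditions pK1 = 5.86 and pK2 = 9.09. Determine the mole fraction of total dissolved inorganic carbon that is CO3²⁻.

α₂ = 0.0315

α₂ = 1 / (1 + [H⁺]/K2 + [H⁺]²/(K1K2)) = 1 / (1 + 10^+1.48 + 10^-0.27)
   = 1 / (1 + 30.200 + 0.53703) = 1/31.737 = 0.03151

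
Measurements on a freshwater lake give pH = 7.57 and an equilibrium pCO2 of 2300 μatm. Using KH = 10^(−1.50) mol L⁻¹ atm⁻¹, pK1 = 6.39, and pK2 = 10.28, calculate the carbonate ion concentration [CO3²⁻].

[CO3²⁻] = 2.15 μmol/L

[CO2*] = KH · pCO2 = 10^(−1.50) × 2300×10^-6 = 7.273×10^-5 mol/L
α₀ = 1/(1 + K1/[H⁺] + K1K2/[H⁺]²) = 1/(1 + 10^+1.18 + 10^-1.53) = 0.06186
DIC = [CO2*]/α₀ = 7.273×10^-5 / 0.06186 = 1.176 mmol/L
[CO3²⁻] = α₂·DIC; α₂ = 0.001826, so [CO3²⁻] = 0.001826 × 1.176 = 0.00215 mmol/L = 2.15 μmol/L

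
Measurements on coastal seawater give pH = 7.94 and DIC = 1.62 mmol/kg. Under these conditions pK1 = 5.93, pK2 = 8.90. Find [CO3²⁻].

[CO3²⁻] = 0.159 mmol/kg

α₂ = 1 / (1 + [H⁺]/K2 + [H⁺]²/(K1K2)) = 1 / (1 + 10^+0.96 + 10^-1.05)
   = 1 / (1 + 9.1201 + 0.089125) = 1/10.209 = 0.09795
[CO3²⁻] = α₂ × DIC = 0.09795 × 1.62 = 0.159 mmol/kg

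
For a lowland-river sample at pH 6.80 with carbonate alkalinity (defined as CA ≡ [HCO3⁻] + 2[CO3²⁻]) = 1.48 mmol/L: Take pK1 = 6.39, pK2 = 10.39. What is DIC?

CA = [HCO3⁻] + 2[CO3²⁻] = (α₁ + 2α₂)·DIC
At pH 6.80: [H⁺]/K1 = 10^-0.41 = 0.38905, K2/[H⁺] = 10^-3.59 = 0.00025704
α₁ = 1/(1 + 0.38905 + 0.00025704) = 1/1.3893 = 0.7198; α₂ = α₁·K2/[H⁺] = 0.0001850
α₁ + 2α₂ = 0.7202
DIC = CA / (α₁ + 2α₂) = 1.48 / 0.7202 = 2.06 mmol/L

DIC = 2.06 mmol/L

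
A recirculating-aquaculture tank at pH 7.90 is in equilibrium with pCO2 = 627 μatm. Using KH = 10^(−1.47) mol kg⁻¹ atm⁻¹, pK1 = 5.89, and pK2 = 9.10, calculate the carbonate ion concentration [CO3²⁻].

[CO2*] = KH · pCO2 = 10^(−1.47) × 627×10^-6 = 2.125×10^-5 mol/kg
α₀ = 1/(1 + K1/[H⁺] + K1K2/[H⁺]²) = 1/(1 + 10^+2.01 + 10^+0.81) = 0.009109
DIC = [CO2*]/α₀ = 2.125×10^-5 / 0.009109 = 2.332 mmol/kg
[CO3²⁻] = α₂·DIC; α₂ = 0.05881, so [CO3²⁻] = 0.05881 × 2.332 = 0.137 mmol/kg

[CO3²⁻] = 0.137 mmol/kg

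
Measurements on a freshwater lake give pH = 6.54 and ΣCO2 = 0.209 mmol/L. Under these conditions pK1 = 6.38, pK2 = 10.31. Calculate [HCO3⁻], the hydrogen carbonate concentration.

α₁ = 1 / (1 + [H⁺]/K1 + K2/[H⁺]) = 1 / (1 + 10^-0.16 + 10^-3.77)
   = 1 / (1 + 0.69183 + 0.00016982) = 1/1.6920 = 0.5910
[HCO3⁻] = α₁ × DIC = 0.5910 × 0.209 = 0.124 mmol/L

[HCO3⁻] = 0.124 mmol/L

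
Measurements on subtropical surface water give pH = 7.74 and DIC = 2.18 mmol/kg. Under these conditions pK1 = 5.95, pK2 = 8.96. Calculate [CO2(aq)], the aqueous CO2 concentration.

[CO2*] = 0.0328 mmol/kg

α₀ = 1 / (1 + K1/[H⁺] + K1K2/[H⁺]²) = 1 / (1 + 10^+1.79 + 10^+0.57)
   = 1 / (1 + 61.660 + 3.7154) = 1/66.375 = 0.01507
[CO2*] = α₀ × DIC = 0.01507 × 2.18 = 0.0328 mmol/kg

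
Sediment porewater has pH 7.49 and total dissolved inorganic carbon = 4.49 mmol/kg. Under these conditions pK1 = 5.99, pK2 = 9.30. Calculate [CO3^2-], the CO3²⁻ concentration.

α₂ = 1 / (1 + [H⁺]/K2 + [H⁺]²/(K1K2)) = 1 / (1 + 10^+1.81 + 10^+0.31)
   = 1 / (1 + 64.565 + 2.0417) = 1/67.607 = 0.01479
[CO3²⁻] = α₂ × DIC = 0.01479 × 4.49 = 0.0664 mmol/kg

[CO3²⁻] = 0.0664 mmol/kg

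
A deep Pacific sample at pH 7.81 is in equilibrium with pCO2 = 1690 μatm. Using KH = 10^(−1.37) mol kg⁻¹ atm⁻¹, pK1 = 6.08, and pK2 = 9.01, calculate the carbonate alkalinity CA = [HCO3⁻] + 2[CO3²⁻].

CA = 4.36 mmol/kg

[CO2*] = KH · pCO2 = 10^(−1.37) × 1690×10^-6 = 7.209×10^-5 mol/kg
α₀ = 1/(1 + K1/[H⁺] + K1K2/[H⁺]²) = 1/(1 + 10^+1.73 + 10^+0.53) = 0.01721
DIC = [CO2*]/α₀ = 7.209×10^-5 / 0.01721 = 4.188 mmol/kg
CA = (α₁ + 2α₂)·DIC = (0.9245 + 2×0.05833) × 4.188 = 4.36 mmol/kg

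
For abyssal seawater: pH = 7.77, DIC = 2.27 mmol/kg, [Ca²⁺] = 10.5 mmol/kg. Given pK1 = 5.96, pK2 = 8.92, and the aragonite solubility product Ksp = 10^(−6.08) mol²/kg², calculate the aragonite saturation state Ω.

Ω = 1.87

α₂ = 1 / (1 + [H⁺]/K2 + [H⁺]²/(K1K2)) = 1 / (1 + 10^+1.15 + 10^-0.66)
   = 1 / (1 + 14.125 + 0.21878) = 1/15.344 = 0.06517
[CO3²⁻] = α₂ × DIC = 0.06517 × 2.27 = 0.1479 mmol/kg
Ksp = 10^(−6.08) = 8.318×10^-7
Ω = [Ca²⁺][CO3²⁻]/Ksp = (10.5×10^-3)(1.479×10^-4) / 8.318×10^-7 = 1.87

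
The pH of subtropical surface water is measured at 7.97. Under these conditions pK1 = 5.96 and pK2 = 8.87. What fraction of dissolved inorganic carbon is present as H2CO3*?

α₀ = 1 / (1 + K1/[H⁺] + K1K2/[H⁺]²) = 1 / (1 + 10^+2.01 + 10^+1.11)
   = 1 / (1 + 102.33 + 12.882) = 1/116.21 = 0.008605

α₀ = 0.00860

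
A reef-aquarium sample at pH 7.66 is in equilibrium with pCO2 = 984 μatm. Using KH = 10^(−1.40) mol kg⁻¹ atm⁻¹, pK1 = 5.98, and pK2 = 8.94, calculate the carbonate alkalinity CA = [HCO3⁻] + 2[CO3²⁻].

CA = 2.07 mmol/kg

[CO2*] = KH · pCO2 = 10^(−1.40) × 984×10^-6 = 3.917×10^-5 mol/kg
α₀ = 1/(1 + K1/[H⁺] + K1K2/[H⁺]²) = 1/(1 + 10^+1.68 + 10^+0.40) = 0.01946
DIC = [CO2*]/α₀ = 3.917×10^-5 / 0.01946 = 2.013 mmol/kg
CA = (α₁ + 2α₂)·DIC = (0.9316 + 2×0.04889) × 2.013 = 2.07 mmol/kg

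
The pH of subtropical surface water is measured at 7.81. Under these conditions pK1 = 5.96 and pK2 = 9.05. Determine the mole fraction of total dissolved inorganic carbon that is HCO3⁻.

α₁ = 1 / (1 + [H⁺]/K1 + K2/[H⁺]) = 1 / (1 + 10^-1.85 + 10^-1.24)
   = 1 / (1 + 0.014125 + 0.057544) = 1/1.0717 = 0.9331

α₁ = 0.933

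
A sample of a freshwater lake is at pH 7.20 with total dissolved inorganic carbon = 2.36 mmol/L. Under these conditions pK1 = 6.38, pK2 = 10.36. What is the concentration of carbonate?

α₂ = 1 / (1 + [H⁺]/K2 + [H⁺]²/(K1K2)) = 1 / (1 + 10^+3.16 + 10^+2.34)
   = 1 / (1 + 1445.4 + 218.78) = 1/1665.2 = 0.0006005
[CO3²⁻] = α₂ × DIC = 0.0006005 × 2.36 = 0.00142 mmol/L = 1.42 μmol/L

[CO3²⁻] = 1.42 μmol/L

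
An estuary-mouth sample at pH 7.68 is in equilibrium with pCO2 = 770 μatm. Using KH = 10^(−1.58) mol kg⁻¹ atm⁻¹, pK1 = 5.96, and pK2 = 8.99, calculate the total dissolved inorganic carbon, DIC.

[CO2*] = KH · pCO2 = 10^(−1.58) × 770×10^-6 = 2.025×10^-5 mol/kg
α₀ = 1/(1 + K1/[H⁺] + K1K2/[H⁺]²) = 1/(1 + 10^+1.72 + 10^+0.41) = 0.01784
DIC = [CO2*]/α₀ = 2.025×10^-5 / 0.01784 = 1.14 mmol/kg

DIC = 1.14 mmol/kg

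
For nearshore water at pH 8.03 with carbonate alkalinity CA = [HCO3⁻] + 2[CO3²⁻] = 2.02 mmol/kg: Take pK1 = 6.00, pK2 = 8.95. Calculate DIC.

DIC = 1.84 mmol/kg

CA = [HCO3⁻] + 2[CO3²⁻] = (α₁ + 2α₂)·DIC
At pH 8.03: [H⁺]/K1 = 10^-2.03 = 0.0093325, K2/[H⁺] = 10^-0.92 = 0.12023
α₁ = 1/(1 + 0.0093325 + 0.12023) = 1/1.1296 = 0.8853; α₂ = α₁·K2/[H⁺] = 0.1064
α₁ + 2α₂ = 1.0982
DIC = CA / (α₁ + 2α₂) = 2.02 / 1.0982 = 1.84 mmol/kg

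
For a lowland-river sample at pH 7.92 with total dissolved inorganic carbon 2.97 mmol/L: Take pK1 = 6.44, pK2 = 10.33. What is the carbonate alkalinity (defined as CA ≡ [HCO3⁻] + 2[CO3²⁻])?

CA = 2.89 mmol/L

CA = [HCO3⁻] + 2[CO3²⁻] = (α₁ + 2α₂)·DIC
At pH 7.92: [H⁺]/K1 = 10^-1.48 = 0.033113, K2/[H⁺] = 10^-2.41 = 0.0038905
α₁ = 1/(1 + 0.033113 + 0.0038905) = 1/1.0370 = 0.9643; α₂ = α₁·K2/[H⁺] = 0.003752
α₁ + 2α₂ = 0.9718
CA = 0.9718 × 2.97 = 2.89 mmol/L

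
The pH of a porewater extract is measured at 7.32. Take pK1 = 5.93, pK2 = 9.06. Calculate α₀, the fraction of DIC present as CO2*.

α₀ = 1 / (1 + K1/[H⁺] + K1K2/[H⁺]²) = 1 / (1 + 10^+1.39 + 10^-0.35)
   = 1 / (1 + 24.547 + 0.44668) = 1/25.994 = 0.03847

α₀ = 0.0385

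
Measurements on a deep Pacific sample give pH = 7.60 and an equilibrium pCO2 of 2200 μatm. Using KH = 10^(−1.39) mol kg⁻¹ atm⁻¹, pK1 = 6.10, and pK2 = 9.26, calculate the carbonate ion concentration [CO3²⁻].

[CO3²⁻] = 0.0620 mmol/kg

[CO2*] = KH · pCO2 = 10^(−1.39) × 2200×10^-6 = 8.962×10^-5 mol/kg
α₀ = 1/(1 + K1/[H⁺] + K1K2/[H⁺]²) = 1/(1 + 10^+1.50 + 10^-0.16) = 0.03002
DIC = [CO2*]/α₀ = 8.962×10^-5 / 0.03002 = 2.986 mmol/kg
[CO3²⁻] = α₂·DIC; α₂ = 0.02077, so [CO3²⁻] = 0.02077 × 2.986 = 0.0620 mmol/kg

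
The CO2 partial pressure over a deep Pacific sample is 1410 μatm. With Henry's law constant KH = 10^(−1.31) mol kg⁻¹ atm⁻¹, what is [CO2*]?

[CO2*] = 69.1 μmol/kg

KH = 10^(−1.31) = 4.898×10^-2 mol kg⁻¹ atm⁻¹
[CO2*] = KH · pCO2 = 4.898×10^-2 × 1410×10^-6 atm = 6.91×10^-5 mol/kg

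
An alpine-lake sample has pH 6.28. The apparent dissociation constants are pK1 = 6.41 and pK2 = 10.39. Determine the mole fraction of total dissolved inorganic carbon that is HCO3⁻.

α₁ = 1 / (1 + [H⁺]/K1 + K2/[H⁺]) = 1 / (1 + 10^+0.13 + 10^-4.11)
   = 1 / (1 + 1.3490 + 7.7625×10^-5) = 1/2.3490 = 0.4257

α₁ = 0.426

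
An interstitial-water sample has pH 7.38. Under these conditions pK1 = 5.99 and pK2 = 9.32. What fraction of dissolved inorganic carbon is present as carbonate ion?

α₂ = 1 / (1 + [H⁺]/K2 + [H⁺]²/(K1K2)) = 1 / (1 + 10^+1.94 + 10^+0.55)
   = 1 / (1 + 87.096 + 3.5481) = 1/91.644 = 0.01091

α₂ = 0.0109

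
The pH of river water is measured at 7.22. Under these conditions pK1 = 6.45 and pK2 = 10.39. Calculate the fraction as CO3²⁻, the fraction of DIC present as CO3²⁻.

α₂ = 1 / (1 + [H⁺]/K2 + [H⁺]²/(K1K2)) = 1 / (1 + 10^+3.17 + 10^+2.40)
   = 1 / (1 + 1479.1 + 251.19) = 1/1731.3 = 0.0005776

α₂ = 0.000578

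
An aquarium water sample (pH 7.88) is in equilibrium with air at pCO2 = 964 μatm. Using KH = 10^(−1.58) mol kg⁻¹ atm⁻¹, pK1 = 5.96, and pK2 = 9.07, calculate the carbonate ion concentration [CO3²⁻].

[CO2*] = KH · pCO2 = 10^(−1.58) × 964×10^-6 = 2.536×10^-5 mol/kg
α₀ = 1/(1 + K1/[H⁺] + K1K2/[H⁺]²) = 1/(1 + 10^+1.92 + 10^+0.73) = 0.01117
DIC = [CO2*]/α₀ = 2.536×10^-5 / 0.01117 = 2.271 mmol/kg
[CO3²⁻] = α₂·DIC; α₂ = 0.05997, so [CO3²⁻] = 0.05997 × 2.271 = 0.136 mmol/kg

[CO3²⁻] = 0.136 mmol/kg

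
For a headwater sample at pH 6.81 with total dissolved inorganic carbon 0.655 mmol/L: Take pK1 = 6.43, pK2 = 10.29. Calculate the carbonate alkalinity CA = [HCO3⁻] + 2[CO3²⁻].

CA = 0.462 mmol/L

CA = [HCO3⁻] + 2[CO3²⁻] = (α₁ + 2α₂)·DIC
At pH 6.81: [H⁺]/K1 = 10^-0.38 = 0.41687, K2/[H⁺] = 10^-3.48 = 0.00033113
α₁ = 1/(1 + 0.41687 + 0.00033113) = 1/1.4172 = 0.7056; α₂ = α₁·K2/[H⁺] = 0.0002337
α₁ + 2α₂ = 0.7061
CA = 0.7061 × 0.655 = 0.462 mmol/L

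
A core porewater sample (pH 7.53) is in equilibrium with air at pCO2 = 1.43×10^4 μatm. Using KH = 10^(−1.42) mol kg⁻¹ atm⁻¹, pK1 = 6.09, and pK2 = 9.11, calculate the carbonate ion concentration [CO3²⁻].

[CO3²⁻] = 0.394 mmol/kg

[CO2*] = KH · pCO2 = 10^(−1.42) × 1.43×10^4×10^-6 = 5.437×10^-4 mol/kg
α₀ = 1/(1 + K1/[H⁺] + K1K2/[H⁺]²) = 1/(1 + 10^+1.44 + 10^-0.14) = 0.03417
DIC = [CO2*]/α₀ = 5.437×10^-4 / 0.03417 = 15.91 mmol/kg
[CO3²⁻] = α₂·DIC; α₂ = 0.02475, so [CO3²⁻] = 0.02475 × 15.91 = 0.394 mmol/kg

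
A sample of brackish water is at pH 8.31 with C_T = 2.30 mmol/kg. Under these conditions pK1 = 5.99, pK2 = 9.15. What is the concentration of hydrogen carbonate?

[HCO3⁻] = 2.00 mmol/kg

α₁ = 1 / (1 + [H⁺]/K1 + K2/[H⁺]) = 1 / (1 + 10^-2.32 + 10^-0.84)
   = 1 / (1 + 0.0047863 + 0.14454) = 1/1.1493 = 0.8701
[HCO3⁻] = α₁ × DIC = 0.8701 × 2.30 = 2.00 mmol/kg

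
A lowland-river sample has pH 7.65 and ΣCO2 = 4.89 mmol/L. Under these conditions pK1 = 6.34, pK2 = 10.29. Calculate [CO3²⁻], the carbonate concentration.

α₂ = 1 / (1 + [H⁺]/K2 + [H⁺]²/(K1K2)) = 1 / (1 + 10^+2.64 + 10^+1.33)
   = 1 / (1 + 436.52 + 21.380) = 1/458.90 = 0.002179
[CO3²⁻] = α₂ × DIC = 0.002179 × 4.89 = 0.0107 mmol/L = 10.7 μmol/L

[CO3²⁻] = 10.7 μmol/L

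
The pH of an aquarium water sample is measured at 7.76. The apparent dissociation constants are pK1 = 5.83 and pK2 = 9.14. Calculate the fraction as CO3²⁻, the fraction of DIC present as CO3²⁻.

α₂ = 1 / (1 + [H⁺]/K2 + [H⁺]²/(K1K2)) = 1 / (1 + 10^+1.38 + 10^-0.55)
   = 1 / (1 + 23.988 + 0.28184) = 1/25.270 = 0.03957

α₂ = 0.0396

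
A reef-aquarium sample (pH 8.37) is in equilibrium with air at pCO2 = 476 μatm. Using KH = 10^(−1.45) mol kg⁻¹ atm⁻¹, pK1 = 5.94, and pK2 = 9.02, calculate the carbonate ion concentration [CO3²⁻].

[CO3²⁻] = 1.02 mmol/kg

[CO2*] = KH · pCO2 = 10^(−1.45) × 476×10^-6 = 1.689×10^-5 mol/kg
α₀ = 1/(1 + K1/[H⁺] + K1K2/[H⁺]²) = 1/(1 + 10^+2.43 + 10^+1.78) = 0.003027
DIC = [CO2*]/α₀ = 1.689×10^-5 / 0.003027 = 5.580 mmol/kg
[CO3²⁻] = α₂·DIC; α₂ = 0.1824, so [CO3²⁻] = 0.1824 × 5.580 = 1.02 mmol/kg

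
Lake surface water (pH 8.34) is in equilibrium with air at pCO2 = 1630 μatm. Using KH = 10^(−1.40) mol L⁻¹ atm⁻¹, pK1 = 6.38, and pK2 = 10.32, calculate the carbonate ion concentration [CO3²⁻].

[CO3²⁻] = 0.0620 mmol/L

[CO2*] = KH · pCO2 = 10^(−1.40) × 1630×10^-6 = 6.489×10^-5 mol/L
α₀ = 1/(1 + K1/[H⁺] + K1K2/[H⁺]²) = 1/(1 + 10^+1.96 + 10^-0.02) = 0.01073
DIC = [CO2*]/α₀ = 6.489×10^-5 / 0.01073 = 6.045 mmol/L
[CO3²⁻] = α₂·DIC; α₂ = 0.01025, so [CO3²⁻] = 0.01025 × 6.045 = 0.0620 mmol/L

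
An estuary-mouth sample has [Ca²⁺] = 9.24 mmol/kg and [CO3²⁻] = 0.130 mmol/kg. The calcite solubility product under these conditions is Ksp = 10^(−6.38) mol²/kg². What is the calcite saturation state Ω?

Ω = 2.88

Ksp = 10^(−6.38) = 4.169×10^-7
Ω = [Ca²⁺][CO3²⁻]/Ksp = (9.24×10^-3)(0.130×10^-3) / 4.169×10^-7 = 2.88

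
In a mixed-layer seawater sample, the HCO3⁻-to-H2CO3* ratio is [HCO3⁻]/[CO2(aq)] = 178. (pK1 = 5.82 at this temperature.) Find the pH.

pH = 8.07

From K1 = [H⁺][HCO3⁻]/[CO2(aq)]:  pH = pK1 + log₁₀([HCO3⁻]/[CO2(aq)])
log₁₀(178) = +2.250
pH = 5.82 + (+2.250) = 8.07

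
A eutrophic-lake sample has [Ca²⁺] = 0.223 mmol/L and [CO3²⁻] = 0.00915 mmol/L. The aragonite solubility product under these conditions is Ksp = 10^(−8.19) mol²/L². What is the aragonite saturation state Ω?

Ω = 0.316

Ksp = 10^(−8.19) = 6.457×10^-9
Ω = [Ca²⁺][CO3²⁻]/Ksp = (0.223×10^-3)(0.00915×10^-3) / 6.457×10^-9 = 0.316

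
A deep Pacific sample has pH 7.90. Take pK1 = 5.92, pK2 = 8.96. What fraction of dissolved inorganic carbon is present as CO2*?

α₀ = 0.00954

α₀ = 1 / (1 + K1/[H⁺] + K1K2/[H⁺]²) = 1 / (1 + 10^+1.98 + 10^+0.92)
   = 1 / (1 + 95.499 + 8.3176) = 1/104.82 = 0.009540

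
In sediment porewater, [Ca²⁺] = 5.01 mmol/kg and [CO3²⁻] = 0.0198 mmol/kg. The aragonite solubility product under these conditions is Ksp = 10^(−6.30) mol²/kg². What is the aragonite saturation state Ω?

Ω = 0.198

Ksp = 10^(−6.30) = 5.012×10^-7
Ω = [Ca²⁺][CO3²⁻]/Ksp = (5.01×10^-3)(0.0198×10^-3) / 5.012×10^-7 = 0.198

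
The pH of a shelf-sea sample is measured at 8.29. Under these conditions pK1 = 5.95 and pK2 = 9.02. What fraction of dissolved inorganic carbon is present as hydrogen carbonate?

α₁ = 1 / (1 + [H⁺]/K1 + K2/[H⁺]) = 1 / (1 + 10^-2.34 + 10^-0.73)
   = 1 / (1 + 0.0045709 + 0.18621) = 1/1.1908 = 0.8398

α₁ = 0.840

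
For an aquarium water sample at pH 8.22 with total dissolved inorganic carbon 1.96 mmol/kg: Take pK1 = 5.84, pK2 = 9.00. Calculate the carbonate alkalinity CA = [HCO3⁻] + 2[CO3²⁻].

CA = 2.23 mmol/kg

CA = [HCO3⁻] + 2[CO3²⁻] = (α₁ + 2α₂)·DIC
At pH 8.22: [H⁺]/K1 = 10^-2.38 = 0.0041687, K2/[H⁺] = 10^-0.78 = 0.16596
α₁ = 1/(1 + 0.0041687 + 0.16596) = 1/1.1701 = 0.8546; α₂ = α₁·K2/[H⁺] = 0.1418
α₁ + 2α₂ = 1.1383
CA = 1.1383 × 1.96 = 2.23 mmol/kg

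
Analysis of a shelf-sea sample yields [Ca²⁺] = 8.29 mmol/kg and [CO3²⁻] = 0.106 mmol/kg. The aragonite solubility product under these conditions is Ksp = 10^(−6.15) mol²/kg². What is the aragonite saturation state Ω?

Ω = 1.24

Ksp = 10^(−6.15) = 7.079×10^-7
Ω = [Ca²⁺][CO3²⁻]/Ksp = (8.29×10^-3)(0.106×10^-3) / 7.079×10^-7 = 1.24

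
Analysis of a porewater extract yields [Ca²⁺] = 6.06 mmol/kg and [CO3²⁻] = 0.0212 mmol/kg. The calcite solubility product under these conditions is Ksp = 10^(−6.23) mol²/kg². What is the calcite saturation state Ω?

Ksp = 10^(−6.23) = 5.888×10^-7
Ω = [Ca²⁺][CO3²⁻]/Ksp = (6.06×10^-3)(0.0212×10^-3) / 5.888×10^-7 = 0.218

Ω = 0.218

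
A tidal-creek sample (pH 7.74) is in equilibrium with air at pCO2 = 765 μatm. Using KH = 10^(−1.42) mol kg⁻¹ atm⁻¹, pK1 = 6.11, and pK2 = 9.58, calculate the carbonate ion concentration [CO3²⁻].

[CO2*] = KH · pCO2 = 10^(−1.42) × 765×10^-6 = 2.908×10^-5 mol/kg
α₀ = 1/(1 + K1/[H⁺] + K1K2/[H⁺]²) = 1/(1 + 10^+1.63 + 10^-0.21) = 0.02259
DIC = [CO2*]/α₀ = 2.908×10^-5 / 0.02259 = 1.288 mmol/kg
[CO3²⁻] = α₂·DIC; α₂ = 0.01393, so [CO3²⁻] = 0.01393 × 1.288 = 0.0179 mmol/kg = 17.9 μmol/kg

[CO3²⁻] = 17.9 μmol/kg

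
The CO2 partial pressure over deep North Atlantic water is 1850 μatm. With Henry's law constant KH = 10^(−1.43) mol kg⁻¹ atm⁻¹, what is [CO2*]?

[CO2*] = 68.7 μmol/kg

KH = 10^(−1.43) = 3.715×10^-2 mol kg⁻¹ atm⁻¹
[CO2*] = KH · pCO2 = 3.715×10^-2 × 1850×10^-6 atm = 6.87×10^-5 mol/kg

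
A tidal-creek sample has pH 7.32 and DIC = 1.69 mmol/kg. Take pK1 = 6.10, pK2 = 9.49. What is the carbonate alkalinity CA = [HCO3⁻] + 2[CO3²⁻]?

CA = 1.61 mmol/kg

CA = [HCO3⁻] + 2[CO3²⁻] = (α₁ + 2α₂)·DIC
At pH 7.32: [H⁺]/K1 = 10^-1.22 = 0.060256, K2/[H⁺] = 10^-2.17 = 0.0067608
α₁ = 1/(1 + 0.060256 + 0.0067608) = 1/1.0670 = 0.9372; α₂ = α₁·K2/[H⁺] = 0.006336
α₁ + 2α₂ = 0.9499
CA = 0.9499 × 1.69 = 1.61 mmol/kg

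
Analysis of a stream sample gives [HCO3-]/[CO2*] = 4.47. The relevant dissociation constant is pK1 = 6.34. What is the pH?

From K1 = [H⁺][HCO3-]/[CO2*]:  pH = pK1 + log₁₀([HCO3-]/[CO2*])
log₁₀(4.47) = +0.650
pH = 6.34 + (+0.650) = 6.99

pH = 6.99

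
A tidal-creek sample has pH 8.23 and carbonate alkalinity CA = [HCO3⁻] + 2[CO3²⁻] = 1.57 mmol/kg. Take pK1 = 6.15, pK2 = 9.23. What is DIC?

CA = [HCO3⁻] + 2[CO3²⁻] = (α₁ + 2α₂)·DIC
At pH 8.23: [H⁺]/K1 = 10^-2.08 = 0.0083176, K2/[H⁺] = 10^-1.00 = 0.10000
α₁ = 1/(1 + 0.0083176 + 0.10000) = 1/1.1083 = 0.9023; α₂ = α₁·K2/[H⁺] = 0.09023
α₁ + 2α₂ = 1.0827
DIC = CA / (α₁ + 2α₂) = 1.57 / 1.0827 = 1.45 mmol/kg

DIC = 1.45 mmol/kg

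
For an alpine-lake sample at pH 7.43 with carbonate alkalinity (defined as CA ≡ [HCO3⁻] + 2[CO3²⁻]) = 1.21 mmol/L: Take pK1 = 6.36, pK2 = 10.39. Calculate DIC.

DIC = 1.31 mmol/L

CA = [HCO3⁻] + 2[CO3²⁻] = (α₁ + 2α₂)·DIC
At pH 7.43: [H⁺]/K1 = 10^-1.07 = 0.085114, K2/[H⁺] = 10^-2.96 = 0.0010965
α₁ = 1/(1 + 0.085114 + 0.0010965) = 1/1.0862 = 0.9206; α₂ = α₁·K2/[H⁺] = 0.001009
α₁ + 2α₂ = 0.9227
DIC = CA / (α₁ + 2α₂) = 1.21 / 0.9227 = 1.31 mmol/L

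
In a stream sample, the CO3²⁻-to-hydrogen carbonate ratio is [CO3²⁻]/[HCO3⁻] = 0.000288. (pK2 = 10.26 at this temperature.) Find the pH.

From K2 = [H⁺][CO3²⁻]/[HCO3⁻]:  pH = pK2 + log₁₀([CO3²⁻]/[HCO3⁻])
log₁₀(0.000288) = -3.541
pH = 10.26 + (-3.541) = 6.72

pH = 6.72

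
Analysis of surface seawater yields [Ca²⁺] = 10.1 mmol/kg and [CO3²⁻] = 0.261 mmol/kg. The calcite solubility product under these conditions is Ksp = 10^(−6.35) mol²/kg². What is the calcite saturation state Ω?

Ω = 5.90

Ksp = 10^(−6.35) = 4.467×10^-7
Ω = [Ca²⁺][CO3²⁻]/Ksp = (10.1×10^-3)(0.261×10^-3) / 4.467×10^-7 = 5.90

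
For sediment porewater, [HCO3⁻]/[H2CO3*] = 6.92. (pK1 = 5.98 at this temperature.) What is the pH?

From K1 = [H⁺][HCO3⁻]/[H2CO3*]:  pH = pK1 + log₁₀([HCO3⁻]/[H2CO3*])
log₁₀(6.92) = +0.840
pH = 5.98 + (+0.840) = 6.82

pH = 6.82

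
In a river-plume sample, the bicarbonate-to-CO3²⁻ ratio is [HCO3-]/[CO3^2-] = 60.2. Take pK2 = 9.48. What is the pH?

pH = 7.70

From K2 = [H⁺][CO3^2-]/[HCO3-]:  pH = pK2 − log₁₀([HCO3-]/[CO3^2-])
log₁₀(60.2) = +1.780
pH = 9.48 − (+1.780) = 7.70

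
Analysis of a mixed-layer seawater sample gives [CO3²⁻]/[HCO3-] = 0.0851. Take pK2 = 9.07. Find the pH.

From K2 = [H⁺][CO3²⁻]/[HCO3-]:  pH = pK2 + log₁₀([CO3²⁻]/[HCO3-])
log₁₀(0.0851) = -1.070
pH = 9.07 + (-1.070) = 8.00

pH = 8.00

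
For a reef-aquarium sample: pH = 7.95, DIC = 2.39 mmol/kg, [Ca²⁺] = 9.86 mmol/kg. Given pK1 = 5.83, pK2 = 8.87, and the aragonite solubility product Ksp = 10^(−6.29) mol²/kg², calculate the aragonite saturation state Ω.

Ω = 4.90

α₂ = 1 / (1 + [H⁺]/K2 + [H⁺]²/(K1K2)) = 1 / (1 + 10^+0.92 + 10^-1.20)
   = 1 / (1 + 8.3176 + 0.063096) = 1/9.3807 = 0.1066
[CO3²⁻] = α₂ × DIC = 0.1066 × 2.39 = 0.2548 mmol/kg
Ksp = 10^(−6.29) = 5.129×10^-7
Ω = [Ca²⁺][CO3²⁻]/Ksp = (9.86×10^-3)(2.548×10^-4) / 5.129×10^-7 = 4.90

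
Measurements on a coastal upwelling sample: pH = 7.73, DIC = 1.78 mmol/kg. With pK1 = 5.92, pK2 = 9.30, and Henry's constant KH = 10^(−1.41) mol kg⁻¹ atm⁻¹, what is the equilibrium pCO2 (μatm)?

α₀ = 1 / (1 + K1/[H⁺] + K1K2/[H⁺]²) = 1 / (1 + 10^+1.81 + 10^+0.24)
   = 1 / (1 + 64.565 + 1.7378) = 1/67.303 = 0.01486
[CO2*] = α₀ × DIC = 0.01486 × 1.78 = 0.02645 mmol/kg
pCO2 = [CO2*]/KH = 2.645×10^-5 / 3.890×10^-2 = 680 μatm

pCO2 = 680 μatm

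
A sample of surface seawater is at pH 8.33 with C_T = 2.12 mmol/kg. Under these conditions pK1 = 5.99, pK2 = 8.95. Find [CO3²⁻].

[CO3²⁻] = 0.409 mmol/kg

α₂ = 1 / (1 + [H⁺]/K2 + [H⁺]²/(K1K2)) = 1 / (1 + 10^+0.62 + 10^-1.72)
   = 1 / (1 + 4.1687 + 0.019055) = 1/5.1877 = 0.1928
[CO3²⁻] = α₂ × DIC = 0.1928 × 2.12 = 0.409 mmol/kg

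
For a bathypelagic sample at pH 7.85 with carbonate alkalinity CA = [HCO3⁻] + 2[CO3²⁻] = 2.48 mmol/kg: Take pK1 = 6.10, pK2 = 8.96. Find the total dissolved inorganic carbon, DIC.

DIC = 2.35 mmol/kg

CA = [HCO3⁻] + 2[CO3²⁻] = (α₁ + 2α₂)·DIC
At pH 7.85: [H⁺]/K1 = 10^-1.75 = 0.017783, K2/[H⁺] = 10^-1.11 = 0.077625
α₁ = 1/(1 + 0.017783 + 0.077625) = 1/1.0954 = 0.9129; α₂ = α₁·K2/[H⁺] = 0.07086
α₁ + 2α₂ = 1.0546
DIC = CA / (α₁ + 2α₂) = 2.48 / 1.0546 = 2.35 mmol/kg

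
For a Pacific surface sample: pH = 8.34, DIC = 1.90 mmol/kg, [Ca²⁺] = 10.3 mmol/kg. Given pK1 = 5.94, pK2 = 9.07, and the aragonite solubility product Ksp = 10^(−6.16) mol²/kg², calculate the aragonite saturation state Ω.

Ω = 4.43

α₂ = 1 / (1 + [H⁺]/K2 + [H⁺]²/(K1K2)) = 1 / (1 + 10^+0.73 + 10^-1.67)
   = 1 / (1 + 5.3703 + 0.021380) = 1/6.3917 = 0.1565
[CO3²⁻] = α₂ × DIC = 0.1565 × 1.90 = 0.2973 mmol/kg
Ksp = 10^(−6.16) = 6.918×10^-7
Ω = [Ca²⁺][CO3²⁻]/Ksp = (10.3×10^-3)(2.973×10^-4) / 6.918×10^-7 = 4.43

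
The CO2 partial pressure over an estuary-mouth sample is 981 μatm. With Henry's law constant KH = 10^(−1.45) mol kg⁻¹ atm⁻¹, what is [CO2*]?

[CO2*] = 34.8 μmol/kg

KH = 10^(−1.45) = 3.548×10^-2 mol kg⁻¹ atm⁻¹
[CO2*] = KH · pCO2 = 3.548×10^-2 × 981×10^-6 atm = 3.48×10^-5 mol/kg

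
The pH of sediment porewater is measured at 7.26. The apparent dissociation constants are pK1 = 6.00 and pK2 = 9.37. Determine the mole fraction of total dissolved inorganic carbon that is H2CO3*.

α₀ = 0.0517

α₀ = 1 / (1 + K1/[H⁺] + K1K2/[H⁺]²) = 1 / (1 + 10^+1.26 + 10^-0.85)
   = 1 / (1 + 18.197 + 0.14125) = 1/19.338 = 0.05171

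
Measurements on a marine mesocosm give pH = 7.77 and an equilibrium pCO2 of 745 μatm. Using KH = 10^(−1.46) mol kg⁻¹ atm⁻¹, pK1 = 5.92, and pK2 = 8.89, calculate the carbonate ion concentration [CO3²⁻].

[CO2*] = KH · pCO2 = 10^(−1.46) × 745×10^-6 = 2.583×10^-5 mol/kg
α₀ = 1/(1 + K1/[H⁺] + K1K2/[H⁺]²) = 1/(1 + 10^+1.85 + 10^+0.73) = 0.01296
DIC = [CO2*]/α₀ = 2.583×10^-5 / 0.01296 = 1.993 mmol/kg
[CO3²⁻] = α₂·DIC; α₂ = 0.06960, so [CO3²⁻] = 0.06960 × 1.993 = 0.139 mmol/kg

[CO3²⁻] = 0.139 mmol/kg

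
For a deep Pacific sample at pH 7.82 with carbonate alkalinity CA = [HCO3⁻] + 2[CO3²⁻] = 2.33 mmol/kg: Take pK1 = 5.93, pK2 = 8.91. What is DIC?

DIC = 2.19 mmol/kg

CA = [HCO3⁻] + 2[CO3²⁻] = (α₁ + 2α₂)·DIC
At pH 7.82: [H⁺]/K1 = 10^-1.89 = 0.012882, K2/[H⁺] = 10^-1.09 = 0.081283
α₁ = 1/(1 + 0.012882 + 0.081283) = 1/1.0942 = 0.9139; α₂ = α₁·K2/[H⁺] = 0.07429
α₁ + 2α₂ = 1.0625
DIC = CA / (α₁ + 2α₂) = 2.33 / 1.0625 = 2.19 mmol/kg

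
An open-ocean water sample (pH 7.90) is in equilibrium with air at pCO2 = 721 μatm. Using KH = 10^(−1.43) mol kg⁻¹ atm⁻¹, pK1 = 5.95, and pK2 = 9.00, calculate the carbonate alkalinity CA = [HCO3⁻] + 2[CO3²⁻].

[CO2*] = KH · pCO2 = 10^(−1.43) × 721×10^-6 = 2.679×10^-5 mol/kg
α₀ = 1/(1 + K1/[H⁺] + K1K2/[H⁺]²) = 1/(1 + 10^+1.95 + 10^+0.85) = 0.01029
DIC = [CO2*]/α₀ = 2.679×10^-5 / 0.01029 = 2.604 mmol/kg
CA = (α₁ + 2α₂)·DIC = (0.9169 + 2×0.07283) × 2.604 = 2.77 mmol/kg

CA = 2.77 mmol/kg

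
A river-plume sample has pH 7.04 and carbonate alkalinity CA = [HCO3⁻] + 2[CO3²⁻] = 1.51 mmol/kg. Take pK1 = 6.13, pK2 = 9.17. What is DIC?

DIC = 1.68 mmol/kg

CA = [HCO3⁻] + 2[CO3²⁻] = (α₁ + 2α₂)·DIC
At pH 7.04: [H⁺]/K1 = 10^-0.91 = 0.12303, K2/[H⁺] = 10^-2.13 = 0.0074131
α₁ = 1/(1 + 0.12303 + 0.0074131) = 1/1.1304 = 0.8846; α₂ = α₁·K2/[H⁺] = 0.006558
α₁ + 2α₂ = 0.8977
DIC = CA / (α₁ + 2α₂) = 1.51 / 0.8977 = 1.68 mmol/kg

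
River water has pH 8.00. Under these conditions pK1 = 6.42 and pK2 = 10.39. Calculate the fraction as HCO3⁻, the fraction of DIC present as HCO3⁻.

α₁ = 1 / (1 + [H⁺]/K1 + K2/[H⁺]) = 1 / (1 + 10^-1.58 + 10^-2.39)
   = 1 / (1 + 0.026303 + 0.0040738) = 1/1.0304 = 0.9705

α₁ = 0.971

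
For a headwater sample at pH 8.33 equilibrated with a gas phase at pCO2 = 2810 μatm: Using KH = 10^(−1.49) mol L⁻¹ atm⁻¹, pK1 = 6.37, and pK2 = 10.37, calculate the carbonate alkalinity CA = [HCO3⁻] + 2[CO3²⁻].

[CO2*] = KH · pCO2 = 10^(−1.49) × 2810×10^-6 = 9.093×10^-5 mol/L
α₀ = 1/(1 + K1/[H⁺] + K1K2/[H⁺]²) = 1/(1 + 10^+1.96 + 10^-0.08) = 0.01075
DIC = [CO2*]/α₀ = 9.093×10^-5 / 0.01075 = 8.459 mmol/L
CA = (α₁ + 2α₂)·DIC = (0.9803 + 2×0.008941) × 8.459 = 8.44 mmol/L

CA = 8.44 mmol/L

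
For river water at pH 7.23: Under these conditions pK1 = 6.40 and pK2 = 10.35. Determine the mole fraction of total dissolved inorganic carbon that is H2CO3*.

α₀ = 1 / (1 + K1/[H⁺] + K1K2/[H⁺]²) = 1 / (1 + 10^+0.83 + 10^-2.29)
   = 1 / (1 + 6.7608 + 0.0051286) = 1/7.7660 = 0.1288

α₀ = 0.129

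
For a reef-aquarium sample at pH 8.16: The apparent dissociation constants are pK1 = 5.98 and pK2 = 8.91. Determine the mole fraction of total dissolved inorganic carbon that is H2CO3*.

α₀ = 1 / (1 + K1/[H⁺] + K1K2/[H⁺]²) = 1 / (1 + 10^+2.18 + 10^+1.43)
   = 1 / (1 + 151.36 + 26.915) = 1/179.27 = 0.005578

α₀ = 0.00558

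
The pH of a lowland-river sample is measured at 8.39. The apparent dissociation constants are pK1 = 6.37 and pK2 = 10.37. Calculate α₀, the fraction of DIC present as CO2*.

α₀ = 0.00936

α₀ = 1 / (1 + K1/[H⁺] + K1K2/[H⁺]²) = 1 / (1 + 10^+2.02 + 10^+0.04)
   = 1 / (1 + 104.71 + 1.0965) = 1/106.81 = 0.009362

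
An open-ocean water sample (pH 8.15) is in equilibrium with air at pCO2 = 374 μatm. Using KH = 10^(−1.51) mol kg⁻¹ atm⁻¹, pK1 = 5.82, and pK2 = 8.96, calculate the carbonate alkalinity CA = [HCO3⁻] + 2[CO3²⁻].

CA = 3.24 mmol/kg

[CO2*] = KH · pCO2 = 10^(−1.51) × 374×10^-6 = 1.156×10^-5 mol/kg
α₀ = 1/(1 + K1/[H⁺] + K1K2/[H⁺]²) = 1/(1 + 10^+2.33 + 10^+1.52) = 0.004034
DIC = [CO2*]/α₀ = 1.156×10^-5 / 0.004034 = 2.865 mmol/kg
CA = (α₁ + 2α₂)·DIC = (0.8624 + 2×0.1336) × 2.865 = 3.24 mmol/kg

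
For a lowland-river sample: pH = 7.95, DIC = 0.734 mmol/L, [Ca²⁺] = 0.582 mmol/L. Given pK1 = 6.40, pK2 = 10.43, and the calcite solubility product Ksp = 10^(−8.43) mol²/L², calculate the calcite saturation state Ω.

Ω = 0.369

α₂ = 1 / (1 + [H⁺]/K2 + [H⁺]²/(K1K2)) = 1 / (1 + 10^+2.48 + 10^+0.93)
   = 1 / (1 + 302.00 + 8.5114) = 1/311.51 = 0.003210
[CO3²⁻] = α₂ × DIC = 0.003210 × 0.734 = 0.002356 mmol/L = 2.356 μmol/L
Ksp = 10^(−8.43) = 3.715×10^-9
Ω = [Ca²⁺][CO3²⁻]/Ksp = (0.582×10^-3)(2.356×10^-6) / 3.715×10^-9 = 0.369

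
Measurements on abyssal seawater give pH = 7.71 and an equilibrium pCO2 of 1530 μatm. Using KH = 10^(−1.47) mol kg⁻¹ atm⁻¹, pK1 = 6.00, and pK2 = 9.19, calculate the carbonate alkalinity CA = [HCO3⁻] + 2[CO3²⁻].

[CO2*] = KH · pCO2 = 10^(−1.47) × 1530×10^-6 = 5.184×10^-5 mol/kg
α₀ = 1/(1 + K1/[H⁺] + K1K2/[H⁺]²) = 1/(1 + 10^+1.71 + 10^+0.23) = 0.01852
DIC = [CO2*]/α₀ = 5.184×10^-5 / 0.01852 = 2.799 mmol/kg
CA = (α₁ + 2α₂)·DIC = (0.9500 + 2×0.03146) × 2.799 = 2.83 mmol/kg

CA = 2.83 mmol/kg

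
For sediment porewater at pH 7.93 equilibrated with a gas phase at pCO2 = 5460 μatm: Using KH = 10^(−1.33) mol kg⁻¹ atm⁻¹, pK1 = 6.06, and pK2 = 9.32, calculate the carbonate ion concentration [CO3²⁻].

[CO2*] = KH · pCO2 = 10^(−1.33) × 5460×10^-6 = 2.554×10^-4 mol/kg
α₀ = 1/(1 + K1/[H⁺] + K1K2/[H⁺]²) = 1/(1 + 10^+1.87 + 10^+0.48) = 0.01280
DIC = [CO2*]/α₀ = 2.554×10^-4 / 0.01280 = 19.96 mmol/kg
[CO3²⁻] = α₂·DIC; α₂ = 0.03864, so [CO3²⁻] = 0.03864 × 19.96 = 0.771 mmol/kg

[CO3²⁻] = 0.771 mmol/kg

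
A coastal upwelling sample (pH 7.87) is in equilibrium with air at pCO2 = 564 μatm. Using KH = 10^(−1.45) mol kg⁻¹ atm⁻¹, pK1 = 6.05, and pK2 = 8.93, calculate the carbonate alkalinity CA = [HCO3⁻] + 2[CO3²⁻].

CA = 1.55 mmol/kg

[CO2*] = KH · pCO2 = 10^(−1.45) × 564×10^-6 = 2.001×10^-5 mol/kg
α₀ = 1/(1 + K1/[H⁺] + K1K2/[H⁺]²) = 1/(1 + 10^+1.82 + 10^+0.76) = 0.01373
DIC = [CO2*]/α₀ = 2.001×10^-5 / 0.01373 = 1.457 mmol/kg
CA = (α₁ + 2α₂)·DIC = (0.9073 + 2×0.07902) × 1.457 = 1.55 mmol/kg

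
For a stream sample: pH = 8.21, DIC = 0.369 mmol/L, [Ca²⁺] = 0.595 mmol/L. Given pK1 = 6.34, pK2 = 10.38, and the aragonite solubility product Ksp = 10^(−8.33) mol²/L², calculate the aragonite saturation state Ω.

Ω = 0.311

α₂ = 1 / (1 + [H⁺]/K2 + [H⁺]²/(K1K2)) = 1 / (1 + 10^+2.17 + 10^+0.30)
   = 1 / (1 + 147.91 + 1.9953) = 1/150.91 = 0.006627
[CO3²⁻] = α₂ × DIC = 0.006627 × 0.369 = 0.002445 mmol/L = 2.445 μmol/L
Ksp = 10^(−8.33) = 4.677×10^-9
Ω = [Ca²⁺][CO3²⁻]/Ksp = (0.595×10^-3)(2.445×10^-6) / 4.677×10^-9 = 0.311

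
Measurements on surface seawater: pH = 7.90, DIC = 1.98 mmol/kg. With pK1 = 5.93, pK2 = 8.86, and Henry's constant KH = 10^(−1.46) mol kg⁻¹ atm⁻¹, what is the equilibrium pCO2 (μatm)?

α₀ = 1 / (1 + K1/[H⁺] + K1K2/[H⁺]²) = 1 / (1 + 10^+1.97 + 10^+1.01)
   = 1 / (1 + 93.325 + 10.233) = 1/104.56 = 0.009564
[CO2*] = α₀ × DIC = 0.009564 × 1.98 = 0.01894 mmol/kg = 18.94 μmol/kg
pCO2 = [CO2*]/KH = 1.894×10^-5 / 3.467×10^-2 = 546 μatm

pCO2 = 546 μatm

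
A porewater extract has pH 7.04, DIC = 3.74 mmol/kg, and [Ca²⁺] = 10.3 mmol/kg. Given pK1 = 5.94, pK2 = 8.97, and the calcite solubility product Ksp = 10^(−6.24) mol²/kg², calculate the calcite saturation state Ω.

α₂ = 1 / (1 + [H⁺]/K2 + [H⁺]²/(K1K2)) = 1 / (1 + 10^+1.93 + 10^+0.83)
   = 1 / (1 + 85.114 + 6.7608) = 1/92.875 = 0.01077
[CO3²⁻] = α₂ × DIC = 0.01077 × 3.74 = 0.04027 mmol/kg
Ksp = 10^(−6.24) = 5.754×10^-7
Ω = [Ca²⁺][CO3²⁻]/Ksp = (10.3×10^-3)(4.027×10^-5) / 5.754×10^-7 = 0.721

Ω = 0.721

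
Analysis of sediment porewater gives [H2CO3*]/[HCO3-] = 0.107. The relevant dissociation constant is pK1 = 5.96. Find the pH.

From K1 = [H⁺][HCO3-]/[H2CO3*]:  pH = pK1 − log₁₀([H2CO3*]/[HCO3-])
log₁₀(0.107) = -0.971
pH = 5.96 − (-0.971) = 6.93

pH = 6.93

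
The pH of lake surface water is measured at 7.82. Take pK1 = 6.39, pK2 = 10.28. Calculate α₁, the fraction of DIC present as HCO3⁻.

α₁ = 1 / (1 + [H⁺]/K1 + K2/[H⁺]) = 1 / (1 + 10^-1.43 + 10^-2.46)
   = 1 / (1 + 0.037154 + 0.0034674) = 1/1.0406 = 0.9610

α₁ = 0.961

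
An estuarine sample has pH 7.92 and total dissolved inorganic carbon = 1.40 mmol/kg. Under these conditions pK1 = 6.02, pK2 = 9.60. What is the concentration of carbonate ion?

[CO3²⁻] = 0.0283 mmol/kg

α₂ = 1 / (1 + [H⁺]/K2 + [H⁺]²/(K1K2)) = 1 / (1 + 10^+1.68 + 10^-0.22)
   = 1 / (1 + 47.863 + 0.60256) = 1/49.466 = 0.02022
[CO3²⁻] = α₂ × DIC = 0.02022 × 1.40 = 0.0283 mmol/kg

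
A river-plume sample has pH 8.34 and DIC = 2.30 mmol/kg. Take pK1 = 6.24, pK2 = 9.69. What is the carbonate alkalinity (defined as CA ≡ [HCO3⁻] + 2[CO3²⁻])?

CA = [HCO3⁻] + 2[CO3²⁻] = (α₁ + 2α₂)·DIC
At pH 8.34: [H⁺]/K1 = 10^-2.10 = 0.0079433, K2/[H⁺] = 10^-1.35 = 0.044668
α₁ = 1/(1 + 0.0079433 + 0.044668) = 1/1.0526 = 0.9500; α₂ = α₁·K2/[H⁺] = 0.04244
α₁ + 2α₂ = 1.0349
CA = 1.0349 × 2.30 = 2.38 mmol/kg

CA = 2.38 mmol/kg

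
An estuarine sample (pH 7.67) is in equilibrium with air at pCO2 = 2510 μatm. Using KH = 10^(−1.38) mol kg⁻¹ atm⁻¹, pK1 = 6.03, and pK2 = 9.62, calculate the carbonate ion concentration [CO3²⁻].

[CO2*] = KH · pCO2 = 10^(−1.38) × 2510×10^-6 = 1.046×10^-4 mol/kg
α₀ = 1/(1 + K1/[H⁺] + K1K2/[H⁺]²) = 1/(1 + 10^+1.64 + 10^-0.31) = 0.02215
DIC = [CO2*]/α₀ = 1.046×10^-4 / 0.02215 = 4.723 mmol/kg
[CO3²⁻] = α₂·DIC; α₂ = 0.01085, so [CO3²⁻] = 0.01085 × 4.723 = 0.0512 mmol/kg

[CO3²⁻] = 0.0512 mmol/kg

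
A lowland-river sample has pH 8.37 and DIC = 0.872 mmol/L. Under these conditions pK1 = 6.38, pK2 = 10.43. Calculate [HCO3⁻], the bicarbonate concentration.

[HCO3⁻] = 0.856 mmol/L

α₁ = 1 / (1 + [H⁺]/K1 + K2/[H⁺]) = 1 / (1 + 10^-1.99 + 10^-2.06)
   = 1 / (1 + 0.010233 + 0.0087096) = 1/1.0189 = 0.9814
[HCO3⁻] = α₁ × DIC = 0.9814 × 0.872 = 0.856 mmol/L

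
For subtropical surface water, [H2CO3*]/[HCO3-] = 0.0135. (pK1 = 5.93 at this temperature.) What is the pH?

pH = 7.80

From K1 = [H⁺][HCO3-]/[H2CO3*]:  pH = pK1 − log₁₀([H2CO3*]/[HCO3-])
log₁₀(0.0135) = -1.870
pH = 5.93 − (-1.870) = 7.80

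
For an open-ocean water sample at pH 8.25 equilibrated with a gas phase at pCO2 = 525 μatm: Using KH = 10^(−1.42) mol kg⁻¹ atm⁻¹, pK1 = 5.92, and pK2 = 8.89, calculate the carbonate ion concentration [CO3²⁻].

[CO3²⁻] = 0.978 mmol/kg

[CO2*] = KH · pCO2 = 10^(−1.42) × 525×10^-6 = 1.996×10^-5 mol/kg
α₀ = 1/(1 + K1/[H⁺] + K1K2/[H⁺]²) = 1/(1 + 10^+2.33 + 10^+1.69) = 0.003791
DIC = [CO2*]/α₀ = 1.996×10^-5 / 0.003791 = 5.265 mmol/kg
[CO3²⁻] = α₂·DIC; α₂ = 0.1857, so [CO3²⁻] = 0.1857 × 5.265 = 0.978 mmol/kg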